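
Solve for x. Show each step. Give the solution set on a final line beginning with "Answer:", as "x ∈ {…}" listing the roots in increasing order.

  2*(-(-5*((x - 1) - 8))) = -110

Step 1. [2*(-(-5*((x - 1) - 8))) = -110] 2 out front; divide by 2. So div: -(-5*((x - 1) - 8)) = -55.
Step 2. [-(-5*((x - 1) - 8)) = -55] LHS negated; negate both sides ⇒ neg: -5*((x - 1) - 8) = 55.
Step 3. [-5*((x - 1) - 8) = 55] -5 out front; divide by -5. So div: (x - 1) - 8 = -11.
Step 4. [(x - 1) - 8 = -11] add 8: x sits inside (… - 8) ⇒ sub: x - 1 = -3.
Step 5. [x - 1 = -3] -1 is outermost — add 1 both sides ⇒ sub: x = -2.

Answer: x ∈ {-2}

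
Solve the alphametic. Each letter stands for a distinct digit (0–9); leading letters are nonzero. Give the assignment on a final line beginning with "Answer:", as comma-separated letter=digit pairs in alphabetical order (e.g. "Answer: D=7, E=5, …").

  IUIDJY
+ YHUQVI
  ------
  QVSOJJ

Step 1. [col 1: Y + I ≡ J (mod 10)] Y=5 is one option consistent with column 1 (Y + I ≡ J (mod 10), carry-in 0) — take it, so Y=5.
Step 2. [col 1: Y + I ≡ J (mod 10)] I=2 is one option consistent with column 1 (Y + I ≡ J (mod 10), carry-in 0) — take it ⇒ I=2.
Step 3. [col 1: Y + I ≡ J (mod 10)] column 1: given Y=5, I=2, carry-in 0, and digits 2,5 already taken and all letters distinct, Y+I≡J (mod 10) forces J=7, so J=7.
Step 4. [col 2: J + V ≡ J (mod 10)] from column 2 (J=7, carry-in 0, digits 2,5,7 already taken and all letters distinct): V must equal 0, so V=0.
Step 5. [col 3: D + Q ≡ O (mod 10)] no forcing yet in column 3 (carry-in 0); O=1 is free and consistent — try it ⇒ O=1.
Step 6. [col 3: D + Q ≡ O (mod 10)] several values work for D in column 3 (D + Q ≡ O (mod 10), carry-in 0); try D=3 ⇒ D=3.
Step 7. [col 3: D + Q ≡ O (mod 10)] column 3 reads D+Q+carry(0)=O with D=3, O=1; with digits 0,1,2,3,5,7 already taken and all letters distinct, the only value for Q is 8 ⇒ Q=8.
Step 8. [col 4: I + U ≡ S (mod 10)] column 4: given I=2, carry-in 1, and digits 0,1,2,3,5,7,8 already taken and all letters distinct, I+U≡S (mod 10) forces S=9 ⇒ S=9.
Step 9. [col 4: I + U ≡ S (mod 10)] in column 4 we have I+U≡S with carry-in 1; given I=2, S=9 and digits 0,1,2,3,5,7,8,9 already taken and all letters distinct, that pins U to 6 ⇒ U=6.
Step 10. [col 5: U + H ≡ V (mod 10)] column 5 reads U+H+carry(0)=V with U=6, V=0; with digits 0,1,2,3,5,6,7,8,9 already taken and all letters distinct, the only value for H is 4 ⇒ H=4.

Answer: D=3, H=4, I=2, J=7, O=1, Q=8, S=9, U=6, V=0, Y=5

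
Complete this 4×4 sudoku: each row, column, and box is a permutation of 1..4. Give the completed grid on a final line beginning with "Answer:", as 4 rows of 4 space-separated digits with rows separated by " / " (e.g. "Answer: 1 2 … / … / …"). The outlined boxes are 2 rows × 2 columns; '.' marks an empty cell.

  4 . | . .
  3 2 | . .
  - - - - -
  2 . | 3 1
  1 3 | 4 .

Step 1. [r1c3∈{1,2}] col 3 places 2 nowhere but r1c3 ⇒ r1c3=2.
Step 2. [r3c2∈{4}] r3c2 is down to just 4 ⇒ r3c2=4.
Step 3. [r2c4∈{4}] r2c4 has the single candidate 4, so r2c4=4.
Step 4. [r1c2∈{1}] r1c2 has the single candidate 1 ⇒ r1c2=1.
Step 5. [r1c4∈{3}] r1c4 is down to just 3, so r1c4=3.
Step 6. [r2c3∈{1}] nothing but 1 survives at r2c3, so r2c3=1.
Step 7. [r4c4∈{2}] r4c4 is down to just 2, so r4c4=2.

Answer: 4 1 2 3 / 3 2 1 4 / 2 4 3 1 / 1 3 4 2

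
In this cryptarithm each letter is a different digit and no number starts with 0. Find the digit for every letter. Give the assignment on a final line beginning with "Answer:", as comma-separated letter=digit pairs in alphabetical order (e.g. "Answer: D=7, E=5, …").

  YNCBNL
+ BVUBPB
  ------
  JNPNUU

Step 1. [col 1: L + B ≡ U (mod 10)] column 1 (L + B ≡ U (mod 10), carry-in 0) doesn't pin B yet; pick B=4 and continue ⇒ B=4.
Step 2. [col 1: L + B ≡ U (mod 10)] no forcing yet in column 1 (carry-in 0); L=3 is free and consistent — try it. So L=3.
Step 3. [col 1: L + B ≡ U (mod 10)] from column 1 (L=3, B=4, carry-in 0, digits 3,4 already taken and all letters distinct): U must equal 7 ⇒ U=7.
Step 4. [col 2: N + P ≡ U (mod 10)] column 2 (N + P ≡ U (mod 10), carry-in 0) doesn't pin N yet; pick N=9 and continue ⇒ N=9.
Step 5. [col 2: N + P ≡ U (mod 10)] column 2: given N=9, U=7, carry-in 0, and digits 3,4,7,9 already taken and all letters distinct, N+P≡U (mod 10) forces P=8, so P=8.
Step 6. [col 4: C + U ≡ P (mod 10)] column 4: given U=7, P=8, carry-in 0, and digits 3,4,7,8,9 already taken and all letters distinct, C+U≡P (mod 10) forces C=1, so C=1.
Step 7. [col 5: N + V ≡ N (mod 10)] in column 5 we have N+V≡N with carry-in 0; given N=9 and digits 1,3,4,7,8,9 already taken and all letters distinct, that pins V to 0 ⇒ V=0.
Step 8. [col 6: Y + B ≡ J (mod 10)] column 6 reads Y+B+carry(0)=J with B=4; with digits 0,1,3,4,7,8,9 already taken and all letters distinct, the only value for J is 6 ⇒ J=6.
Step 9. [col 6: Y + B ≡ J (mod 10)] column 6 reads Y+B+carry(0)=J with B=4, J=6; with digits 0,1,3,4,6,7,8,9 already taken and all letters distinct, the only value for Y is 2, so Y=2.

Answer: B=4, C=1, J=6, L=3, N=9, P=8, U=7, V=0, Y=2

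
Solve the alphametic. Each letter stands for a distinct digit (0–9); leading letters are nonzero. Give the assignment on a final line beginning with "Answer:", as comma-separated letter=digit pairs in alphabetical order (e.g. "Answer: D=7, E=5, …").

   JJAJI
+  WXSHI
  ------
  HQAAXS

Step 1. [col 1: I + I ≡ S (mod 10)] several values work for S in column 1 (I + I ≡ S (mod 10), carry-in 0); try S=0 ⇒ S=0.
Step 2. [H] the sum has 6 digits but both addends have 5; that extra leading digit H is the final carry, namely 1. So H=1.
Step 3. [col 1: I + I ≡ S (mod 10)] column 1: given S=0, carry-in 0, and digits 0,1 already taken and all letters distinct, I+I≡S (mod 10) forces I=5, so I=5.
Step 4. [col 2: J + H ≡ X (mod 10)] column 2 (J + H ≡ X (mod 10), carry-in 1) doesn't pin J yet; pick J=7 and continue, so J=7.
Step 5. [col 2: J + H ≡ X (mod 10)] from column 2 (J=7, H=1, carry-in 1, digits 0,1,5,7 already taken and all letters distinct): X must equal 9, so X=9.
Step 6. [col 3: A + S ≡ A (mod 10)] A=6 is one option consistent with column 3 (A + S ≡ A (mod 10), carry-in 0) — take it, so A=6.
Step 7. [col 5: J + W ≡ Q (mod 10)] column 5: given J=7, carry-in 1, and digits 0,1,5,6,7,9 already taken and all letters distinct, J+W≡Q (mod 10) forces W=4. So W=4.
Step 8. [col 5: J + W ≡ Q (mod 10)] from column 5 (J=7, W=4, carry-in 1, digits 0,1,4,5,6,7,9 already taken and all letters distinct): Q must equal 2 ⇒ Q=2.

Answer: A=6, H=1, I=5, J=7, Q=2, S=0, W=4, X=9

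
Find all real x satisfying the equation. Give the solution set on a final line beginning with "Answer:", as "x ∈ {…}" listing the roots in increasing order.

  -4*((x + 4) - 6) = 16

Step 1. [-4*((x + 4) - 6) = 16] -4·(inner) — divide through by -4, so div: (x + 4) - 6 = -4.
Step 2. [(x + 4) - 6 = -4] peel the -6: add 6 from each side, so sub: x + 4 = 2.
Step 3. [x + 4 = 2] 4 comes off first (subtract 4) ⇒ sub: x = -2.

Answer: x ∈ {-2}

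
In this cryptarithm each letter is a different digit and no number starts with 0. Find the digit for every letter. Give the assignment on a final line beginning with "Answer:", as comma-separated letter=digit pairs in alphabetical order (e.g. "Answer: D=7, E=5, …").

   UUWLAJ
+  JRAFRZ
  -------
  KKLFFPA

Step 1. [col 1: J + Z ≡ A (mod 10)] no forcing yet in column 1 (carry-in 0); A=4 is free and consistent — try it, so A=4.
Step 2. [col 1: J + Z ≡ A (mod 10)] Z=6 is one option consistent with column 1 (J + Z ≡ A (mod 10), carry-in 0) — take it ⇒ Z=6.
Step 3. [col 1: J + Z ≡ A (mod 10)] column 1: given Z=6, A=4, carry-in 0, and digits 4,6 already taken and all letters distinct, J+Z≡A (mod 10) forces J=8. So J=8.
Step 4. [K] K is the leading digit of a 7-digit sum of two 6-digit numbers; the final carry is exactly 1 ⇒ K=1.
Step 5. [col 2: A + R ≡ P (mod 10)] several values work for R in column 2 (A + R ≡ P (mod 10), carry-in 1); try R=5. So R=5.
Step 6. [col 2: A + R ≡ P (mod 10)] column 2: given A=4, R=5, carry-in 1, and digits 1,4,5,6,8 already taken and all letters distinct, A+R≡P (mod 10) forces P=0. So P=0.
Step 7. [col 3: L + F ≡ F (mod 10)] column 3: given nothing yet, carry-in 1, and digits 0,1,4,5,6,8 already taken and all letters distinct, L+F≡F (mod 10) forces L=9, so L=9.
Step 8. [col 3: L + F ≡ F (mod 10)] several values work for F in column 3 (L + F ≡ F (mod 10), carry-in 1); try F=2. So F=2.
Step 9. [col 4: W + A ≡ F (mod 10)] in column 4 we have W+A≡F with carry-in 1; given A=4, F=2 and digits 0,1,2,4,5,6,8,9 already taken and all letters distinct, that pins W to 7 ⇒ W=7.
Step 10. [col 5: U + R ≡ L (mod 10)] from column 5 (R=5, L=9, carry-in 1, digits 0,1,2,4,5,6,7,8,9 already taken and all letters distinct): U must equal 3 ⇒ U=3.

Answer: A=4, F=2, J=8, K=1, L=9, P=0, R=5, U=3, W=7, Z=6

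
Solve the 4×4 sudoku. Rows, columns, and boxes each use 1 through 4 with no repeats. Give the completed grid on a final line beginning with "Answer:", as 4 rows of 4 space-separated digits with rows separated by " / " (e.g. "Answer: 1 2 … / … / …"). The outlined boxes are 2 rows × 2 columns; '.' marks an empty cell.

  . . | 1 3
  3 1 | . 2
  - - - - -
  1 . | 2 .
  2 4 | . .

Step 1. [r1c1∈{4}] nothing but 4 survives at r1c1, so r1c1=4.
Step 2. [r4c3∈{3}] only 3 remains possible at r4c3, so r4c3=3.
Step 3. [r4c4∈{1}] r4c4 has the single candidate 1. So r4c4=1.
Step 4. [r3c2∈{3}] r3c2 has the single candidate 3 ⇒ r3c2=3.
Step 5. [r2c3∈{4}] r2c3 has the single candidate 4. So r2c3=4.
Step 6. [r3c4∈{4}] r3c4 is down to just 4 ⇒ r3c4=4.
Step 7. [r1c2∈{2}] r1c2 is down to just 2, so r1c2=2.

Answer: 4 2 1 3 / 3 1 4 2 / 1 3 2 4 / 2 4 3 1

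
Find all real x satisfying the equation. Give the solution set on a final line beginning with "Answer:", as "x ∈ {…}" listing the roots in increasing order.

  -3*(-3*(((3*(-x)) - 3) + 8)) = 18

Step 1. [-3*(-3*(((3*(-x)) - 3) + 8)) = 18] -3·(inner) — divide through by -3. So div: -3*(((3*(-x)) - 3) + 8) = -6.
Step 2. [-3*(((3*(-x)) - 3) + 8) = -6] -3 out front; divide by -3 ⇒ div: ((3*(-x)) - 3) + 8 = 2.
Step 3. [((3*(-x)) - 3) + 8 = 2] peel the +8: subtract 8 from each side. So sub: (3*(-x)) - 3 = -6.
Step 4. [(3*(-x)) - 3 = -6] common factor 3 (LHS and -6) — divide through, so factor: (-x) - 1 = -2.
Step 5. [(-x) - 1 = -2] 1 comes off first (add 1) ⇒ sub: -x = -1.
Step 6. [-x = -1] flip signs both sides ⇒ neg: x = 1.

Answer: x ∈ {1}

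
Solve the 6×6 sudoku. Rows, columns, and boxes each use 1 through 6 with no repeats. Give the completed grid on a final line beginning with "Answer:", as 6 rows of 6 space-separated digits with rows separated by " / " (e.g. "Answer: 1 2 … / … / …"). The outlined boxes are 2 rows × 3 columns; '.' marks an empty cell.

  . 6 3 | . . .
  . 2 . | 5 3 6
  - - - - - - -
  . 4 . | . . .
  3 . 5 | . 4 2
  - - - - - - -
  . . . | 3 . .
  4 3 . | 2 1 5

Step 1. [r2c1∈{1}] nothing but 1 survives at r2c1. So r2c1=1.
Step 2. [r6c3∈{6}] r6c3's peers cover all but 6 ⇒ r6c3=6.
Step 3. [r4c2∈{1}] r4c2 is down to just 1, so r4c2=1.
Step 4. [r3c1∈{2,6}] col 1 places 6 nowhere but r3c1. So r3c1=6.
Step 5. [r3c4∈{1}] nothing but 1 survives at r3c4, so r3c4=1.
Step 6. [r5c1∈{2,5}] in col 1, 2 fits only at r5c1, so r5c1=2.
Step 7. [r5c6∈{4}] r5c6 is down to just 4 ⇒ r5c6=4.
Step 8. [r1c6∈{1}] only 1 remains possible at r1c6, so r1c6=1.
Step 9. [r5c2∈{5}] r5c2's peers cover all but 5 ⇒ r5c2=5.
Step 10. [r5c3∈{1}] r5c3 is down to just 1 ⇒ r5c3=1.
Step 11. [r1c1∈{5}] r1c1 is down to just 5 ⇒ r1c1=5.
Step 12. [r3c6∈{3}] nothing but 3 survives at r3c6. So r3c6=3.
Step 13. [r2c3∈{4}] r2c3 is down to just 4 ⇒ r2c3=4.
Step 14. [r5c5∈{6}] only 6 remains possible at r5c5. So r5c5=6.
Step 15. [r1c4∈{4}] r1c4 has the single candidate 4 ⇒ r1c4=4.
Step 16. [r4c4∈{6}] nothing but 6 survives at r4c4, so r4c4=6.
Step 17. [r1c5∈{2}] only 2 remains possible at r1c5 ⇒ r1c5=2.
Step 18. [r3c5∈{5}] only 5 remains possible at r3c5, so r3c5=5.
Step 19. [r3c3∈{2}] only 2 remains possible at r3c3 ⇒ r3c3=2.

Answer: 5 6 3 4 2 1 / 1 2 4 5 3 6 / 6 4 2 1 5 3 / 3 1 5 6 4 2 / 2 5 1 3 6 4 / 4 3 6 2 1 5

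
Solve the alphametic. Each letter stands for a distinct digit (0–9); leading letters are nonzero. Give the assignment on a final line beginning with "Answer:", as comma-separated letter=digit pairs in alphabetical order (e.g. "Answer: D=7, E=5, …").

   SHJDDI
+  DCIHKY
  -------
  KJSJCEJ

Step 1. [col 1: I + Y ≡ J (mod 10)] J=4 is one option consistent with column 1 (I + Y ≡ J (mod 10), carry-in 0) — take it ⇒ J=4.
Step 2. [col 1: I + Y ≡ J (mod 10)] no forcing yet in column 1 (carry-in 0); I=9 is free and consistent — try it ⇒ I=9.
Step 3. [K] K is the leading digit of a 7-digit sum of two 6-digit numbers; the final carry is exactly 1. So K=1.
Step 4. [col 1: I + Y ≡ J (mod 10)] column 1: given I=9, J=4, carry-in 0, and digits 1,4,9 already taken and all letters distinct, I+Y≡J (mod 10) forces Y=5, so Y=5.
Step 5. [col 2: D + K ≡ E (mod 10)] E=0 is one option consistent with column 2 (D + K ≡ E (mod 10), carry-in 1) — take it ⇒ E=0.
Step 6. [col 2: D + K ≡ E (mod 10)] from column 2 (K=1, E=0, carry-in 1, digits 0,1,4,5,9 already taken and all letters distinct): D must equal 8. So D=8.
Step 7. [col 3: D + H ≡ C (mod 10)] no forcing yet in column 3 (carry-in 1); C=2 is free and consistent — try it, so C=2.
Step 8. [col 3: D + H ≡ C (mod 10)] column 3 reads D+H+carry(1)=C with D=8, C=2; with digits 0,1,2,4,5,8,9 already taken and all letters distinct, the only value for H is 3. So H=3.
Step 9. [col 5: H + C ≡ S (mod 10)] from column 5 (H=3, C=2, carry-in 1, digits 0,1,2,3,4,5,8,9 already taken and all letters distinct): S must equal 6 ⇒ S=6.

Answer: C=2, D=8, E=0, H=3, I=9, J=4, K=1, S=6, Y=5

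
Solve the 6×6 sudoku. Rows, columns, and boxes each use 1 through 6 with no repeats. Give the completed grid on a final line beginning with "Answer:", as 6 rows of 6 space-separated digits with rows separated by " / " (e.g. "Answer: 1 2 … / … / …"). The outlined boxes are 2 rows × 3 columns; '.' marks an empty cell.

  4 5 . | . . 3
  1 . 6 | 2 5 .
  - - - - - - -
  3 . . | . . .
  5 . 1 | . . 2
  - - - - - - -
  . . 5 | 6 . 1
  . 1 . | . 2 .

Step 1. [r3c6∈{4,5,6}] 6 has one home in col 6: r3c6. So r3c6=6.
Step 2. [r6c3∈{3,4}] 3 has one home in col 3: r6c3 ⇒ r6c3=3.
Step 3. [r3c3∈{2,4}] col 3 places 4 nowhere but r3c3, so r3c3=4.
Step 4. [r3c5∈{1}] nothing but 1 survives at r3c5. So r3c5=1.
Step 5. [r5c5∈{3,4}] r5c5 is the only open cell in row 5 admitting 3. So r5c5=3.
Step 6. [r6c6∈{4,5}] 5 has one home in col 6: r6c6, so r6c6=5.
Step 7. [r5c2∈{2,4}] row 5 places 4 nowhere but r5c2. So r5c2=4.
Step 8. [r6c4∈{4}] r6c4's peers cover all but 4, so r6c4=4.
Step 9. [r3c2∈{2}] nothing but 2 survives at r3c2. So r3c2=2.
Step 10. [r4c5∈{4}] r4c5's peers cover all but 4. So r4c5=4.
Step 11. [r1c5∈{6}] only 6 remains possible at r1c5. So r1c5=6.
Step 12. [r1c4∈{1}] only 1 remains possible at r1c4 ⇒ r1c4=1.
Step 13. [r1c3∈{2}] r1c3's peers cover all but 2. So r1c3=2.
Step 14. [r3c4∈{5}] r3c4's peers cover all but 5 ⇒ r3c4=5.
Step 15. [r2c6∈{4}] only 4 remains possible at r2c6, so r2c6=4.
Step 16. [r2c2∈{3}] only 3 remains possible at r2c2 ⇒ r2c2=3.
Step 17. [r4c2∈{6}] nothing but 6 survives at r4c2. So r4c2=6.
Step 18. [r4c4∈{3}] r4c4 is down to just 3 ⇒ r4c4=3.
Step 19. [r6c1∈{6}] r6c1 is down to just 6, so r6c1=6.
Step 20. [r5c1∈{2}] nothing but 2 survives at r5c1. So r5c1=2.

Answer: 4 5 2 1 6 3 / 1 3 6 2 5 4 / 3 2 4 5 1 6 / 5 6 1 3 4 2 / 2 4 5 6 3 1 / 6 1 3 4 2 5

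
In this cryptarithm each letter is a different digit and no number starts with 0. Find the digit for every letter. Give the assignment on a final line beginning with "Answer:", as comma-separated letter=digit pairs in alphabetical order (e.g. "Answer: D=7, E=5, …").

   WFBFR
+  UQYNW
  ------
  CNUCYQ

Step 1. [col 1: R + W ≡ Q (mod 10)] no forcing yet in column 1 (carry-in 0); Q=2 is free and consistent — try it ⇒ Q=2.
Step 2. [col 1: R + W ≡ Q (mod 10)] column 1 (R + W ≡ Q (mod 10), carry-in 0) doesn't pin W yet; pick W=3 and continue, so W=3.
Step 3. [C] the sum has 6 digits but both addends have 5; that extra leading digit C is the final carry, namely 1. So C=1.
Step 4. [col 1: R + W ≡ Q (mod 10)] column 1: given W=3, Q=2, carry-in 0, and digits 1,2,3 already taken and all letters distinct, R+W≡Q (mod 10) forces R=9 ⇒ R=9.
Step 5. [col 2: F + N ≡ Y (mod 10)] several values work for F in column 2 (F + N ≡ Y (mod 10), carry-in 1); try F=4, so F=4.
Step 6. [col 2: F + N ≡ Y (mod 10)] column 2 (F + N ≡ Y (mod 10), carry-in 1) doesn't pin N yet; pick N=0 and continue. So N=0.
Step 7. [col 2: F + N ≡ Y (mod 10)] column 2 reads F+N+carry(1)=Y with F=4, N=0; with digits 0,1,2,3,4,9 already taken and all letters distinct, the only value for Y is 5. So Y=5.
Step 8. [col 3: B + Y ≡ C (mod 10)] in column 3 we have B+Y≡C with carry-in 0; given Y=5, C=1 and digits 0,1,2,3,4,5,9 already taken and all letters distinct, that pins B to 6. So B=6.
Step 9. [col 4: F + Q ≡ U (mod 10)] column 4: given F=4, Q=2, carry-in 1, and digits 0,1,2,3,4,5,6,9 already taken and all letters distinct, F+Q≡U (mod 10) forces U=7. So U=7.

Answer: B=6, C=1, F=4, N=0, Q=2, R=9, U=7, W=3, Y=5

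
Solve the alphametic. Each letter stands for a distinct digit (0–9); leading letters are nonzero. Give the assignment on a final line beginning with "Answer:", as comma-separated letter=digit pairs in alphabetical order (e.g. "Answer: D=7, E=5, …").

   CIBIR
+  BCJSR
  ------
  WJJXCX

Step 1. [W] adding two 5-digit numbers gives at most 5+1 digits, and here it does — W is that final carry and must be 1, so W=1.
Step 2. [col 1: R + R ≡ X (mod 10)] R=9 is one option consistent with column 1 (R + R ≡ X (mod 10), carry-in 0) — take it ⇒ R=9.
Step 3. [col 1: R + R ≡ X (mod 10)] from column 1 (R=9, carry-in 0, digits 1,9 already taken and all letters distinct): X must equal 8, so X=8.
Step 4. [col 2: I + S ≡ C (mod 10)] no forcing yet in column 2 (carry-in 1); C=7 is free and consistent — try it ⇒ C=7.
Step 5. [col 2: I + S ≡ C (mod 10)] no forcing yet in column 2 (carry-in 1); S=0 is free and consistent — try it. So S=0.
Step 6. [col 2: I + S ≡ C (mod 10)] column 2 reads I+S+carry(1)=C with S=0, C=7; with digits 0,1,7,8,9 already taken and all letters distinct, the only value for I is 6 ⇒ I=6.
Step 7. [col 3: B + J ≡ X (mod 10)] several values work for B in column 3 (B + J ≡ X (mod 10), carry-in 0); try B=5 ⇒ B=5.
Step 8. [col 3: B + J ≡ X (mod 10)] column 3 reads B+J+carry(0)=X with B=5, X=8; with digits 0,1,5,6,7,8,9 already taken and all letters distinct, the only value for J is 3, so J=3.

Answer: B=5, C=7, I=6, J=3, R=9, S=0, W=1, X=8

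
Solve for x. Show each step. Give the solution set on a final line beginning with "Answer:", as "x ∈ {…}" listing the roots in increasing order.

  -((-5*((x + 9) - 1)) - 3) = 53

Step 1. [-((-5*((x + 9) - 1)) - 3) = 53] LHS negated; negate both sides. So neg: (-5*((x + 9) - 1)) - 3 = -53.
Step 2. [(-5*((x + 9) - 1)) - 3 = -53] 3 comes off first (add 3). So sub: -5*((x + 9) - 1) = -50.
Step 3. [-5*((x + 9) - 1) = -50] -5·(inner) — divide through by -5. So div: (x + 9) - 1 = 10.
Step 4. [(x + 9) - 1 = 10] 1 comes off first (add 1), so sub: x + 9 = 11.
Step 5. [x + 9 = 11] peel the +9: subtract 9 from each side ⇒ sub: x = 2.

Answer: x ∈ {2}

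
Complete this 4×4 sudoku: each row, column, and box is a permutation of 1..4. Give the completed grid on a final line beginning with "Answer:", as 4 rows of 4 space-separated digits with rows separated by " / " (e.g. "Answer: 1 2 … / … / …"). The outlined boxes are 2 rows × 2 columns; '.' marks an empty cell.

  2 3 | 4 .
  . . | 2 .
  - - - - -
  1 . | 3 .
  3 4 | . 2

Step 1. [r1c4∈{1}] r1c4's peers cover all but 1, so r1c4=1.
Step 2. [r2c1∈{4}] r2c1 is down to just 4, so r2c1=4.
Step 3. [r2c2∈{1}] r2c2's peers cover all but 1 ⇒ r2c2=1.
Step 4. [r3c2∈{2}] nothing but 2 survives at r3c2, so r3c2=2.
Step 5. [r3c4∈{4}] r3c4's peers cover all but 4, so r3c4=4.
Step 6. [r2c4∈{3}] only 3 remains possible at r2c4 ⇒ r2c4=3.
Step 7. [r4c3∈{1}] nothing but 1 survives at r4c3. So r4c3=1.

Answer: 2 3 4 1 / 4 1 2 3 / 1 2 3 4 / 3 4 1 2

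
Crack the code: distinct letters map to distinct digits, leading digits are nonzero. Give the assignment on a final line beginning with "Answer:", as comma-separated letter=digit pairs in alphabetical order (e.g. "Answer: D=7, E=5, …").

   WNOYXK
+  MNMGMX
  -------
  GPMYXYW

Step 1. [col 1: K + X ≡ W (mod 10)] no forcing yet in column 1 (carry-in 0); W=4 is free and consistent — try it. So W=4.
Step 2. [col 1: K + X ≡ W (mod 10)] no forcing yet in column 1 (carry-in 0); K=9 is free and consistent — try it ⇒ K=9.
Step 3. [G] adding two 6-digit numbers gives at most 6+1 digits, and here it does — G is that final carry and must be 1 ⇒ G=1.
Step 4. [col 1: K + X ≡ W (mod 10)] from column 1 (K=9, W=4, carry-in 0, digits 1,4,9 already taken and all letters distinct): X must equal 5, so X=5.
Step 5. [col 2: X + M ≡ Y (mod 10)] column 2 (X + M ≡ Y (mod 10), carry-in 1) doesn't pin Y yet; pick Y=3 and continue ⇒ Y=3.
Step 6. [col 2: X + M ≡ Y (mod 10)] in column 2 we have X+M≡Y with carry-in 1; given X=5, Y=3 and digits 1,3,4,5,9 already taken and all letters distinct, that pins M to 7. So M=7.
Step 7. [col 4: O + M ≡ Y (mod 10)] in column 4 we have O+M≡Y with carry-in 0; given M=7, Y=3 and digits 1,3,4,5,7,9 already taken and all letters distinct, that pins O to 6, so O=6.
Step 8. [col 5: N + N ≡ M (mod 10)] from column 5 (M=7, carry-in 1, digits 1,3,4,5,6,7,9 already taken and all letters distinct): N must equal 8, so N=8.
Step 9. [col 6: W + M ≡ P (mod 10)] column 6 reads W+M+carry(1)=P with W=4, M=7; with digits 1,3,4,5,6,7,8,9 already taken and all letters distinct, the only value for P is 2. So P=2.

Answer: G=1, K=9, M=7, N=8, O=6, P=2, W=4, X=5, Y=3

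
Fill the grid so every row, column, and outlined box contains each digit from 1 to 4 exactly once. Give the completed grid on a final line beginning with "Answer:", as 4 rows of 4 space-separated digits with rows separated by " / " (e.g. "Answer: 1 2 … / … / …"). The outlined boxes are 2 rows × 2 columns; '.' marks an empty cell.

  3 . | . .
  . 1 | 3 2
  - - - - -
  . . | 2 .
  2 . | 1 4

Step 1. [r2c1∈{4}] only 4 remains possible at r2c1, so r2c1=4.
Step 2. [r4c2∈{3}] r4c2 is down to just 3 ⇒ r4c2=3.
Step 3. [r3c1∈{1}] r3c1 is down to just 1, so r3c1=1.
Step 4. [r1c3∈{4}] r1c3 is down to just 4, so r1c3=4.
Step 5. [r1c4∈{1}] only 1 remains possible at r1c4. So r1c4=1.
Step 6. [r1c2∈{2}] r1c2's peers cover all but 2 ⇒ r1c2=2.
Step 7. [r3c2∈{4}] r3c2 is down to just 4, so r3c2=4.
Step 8. [r3c4∈{3}] r3c4 is down to just 3 ⇒ r3c4=3.

Answer: 3 2 4 1 / 4 1 3 2 / 1 4 2 3 / 2 3 1 4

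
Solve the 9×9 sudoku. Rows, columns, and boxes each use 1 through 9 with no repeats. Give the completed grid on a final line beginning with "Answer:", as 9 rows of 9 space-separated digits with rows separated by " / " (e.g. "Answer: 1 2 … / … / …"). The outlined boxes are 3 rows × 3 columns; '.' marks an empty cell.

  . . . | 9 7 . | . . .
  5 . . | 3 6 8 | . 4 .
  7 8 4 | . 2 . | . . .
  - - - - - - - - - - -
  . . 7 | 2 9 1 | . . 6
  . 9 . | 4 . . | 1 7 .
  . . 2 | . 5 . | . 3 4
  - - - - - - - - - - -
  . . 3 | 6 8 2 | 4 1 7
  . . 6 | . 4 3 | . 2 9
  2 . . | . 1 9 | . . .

Step 1. [r3c6∈{5}] r3c6 has the single candidate 5. So r3c6=5.
Step 2. [r1c3∈{1}] r1c3 has the single candidate 1. So r1c3=1.
Step 3. [r5c9∈{2,5,8}] 2 has one home in row 5: r5c9 ⇒ r5c9=2.
Step 4. [r7c2∈{5}] nothing but 5 survives at r7c2 ⇒ r7c2=5.
Step 5. [r9c3∈{8}] r9c3 is down to just 8 ⇒ r9c3=8.
Step 6. [r1c9∈{3,5,8}] in col 9, 8 fits only at r1c9. So r1c9=8.
Step 7. [r9c9∈{3,5}] in col 9, 5 fits only at r9c9 ⇒ r9c9=5.
Step 8. [r5c1∈{3,6,8}] r5c1 is the only open cell in row 5 admitting 8 ⇒ r5c1=8.
Step 9. [r6c7∈{8,9}] row 6 places 9 nowhere but r6c7 ⇒ r6c7=9.
Step 10. [r9c4∈{7}] only 7 remains possible at r9c4. So r9c4=7.
Step 11. [r3c9∈{1,3}] in col 9, 3 fits only at r3c9. So r3c9=3.
Step 12. [r3c7∈{6}] r3c7's peers cover all but 6 ⇒ r3c7=6.
Step 13. [r8c1∈{1}] r8c1's peers cover all but 1. So r8c1=1.
Step 14. [r6c1∈{6}] r6c1's peers cover all but 6, so r6c1=6.
Step 15. [r4c8∈{5,8}] across col 8, 8 lands solely at r4c8. So r4c8=8.
Step 16. [r2c2∈{2}] r2c2's peers cover all but 2. So r2c2=2.
Step 17. [r1c1∈{3}] r1c1 has the single candidate 3 ⇒ r1c1=3.
Step 18. [r4c1∈{4}] r4c1 is down to just 4 ⇒ r4c1=4.
Step 19. [r4c7∈{5}] r4c7's peers cover all but 5. So r4c7=5.
Step 20. [r6c6∈{7}] only 7 remains possible at r6c6. So r6c6=7.
Step 21. [r8c2∈{7}] r8c2 has the single candidate 7 ⇒ r8c2=7.
Step 22. [r1c6∈{4}] r1c6 is down to just 4 ⇒ r1c6=4.
Step 23. [r1c7∈{2}] only 2 remains possible at r1c7. So r1c7=2.
Step 24. [r3c8∈{9}] r3c8 has the single candidate 9. So r3c8=9.
Step 25. [r2c7∈{7}] nothing but 7 survives at r2c7. So r2c7=7.
Step 26. [r7c1∈{9}] r7c1 has the single candidate 9. So r7c1=9.
Step 27. [r2c3∈{9}] only 9 remains possible at r2c3. So r2c3=9.
Step 28. [r2c9∈{1}] nothing but 1 survives at r2c9, so r2c9=1.
Step 29. [r6c4∈{8}] nothing but 8 survives at r6c4 ⇒ r6c4=8.
Step 30. [r9c2∈{4}] r9c2 has the single candidate 4 ⇒ r9c2=4.
Step 31. [r9c7∈{3}] r9c7 is down to just 3. So r9c7=3.
Step 32. [r5c3∈{5}] only 5 remains possible at r5c3, so r5c3=5.
Step 33. [r5c5∈{3}] nothing but 3 survives at r5c5. So r5c5=3.
Step 34. [r5c6∈{6}] nothing but 6 survives at r5c6, so r5c6=6.
Step 35. [r1c2∈{6}] r1c2 is down to just 6 ⇒ r1c2=6.
Step 36. [r4c2∈{3}] only 3 remains possible at r4c2. So r4c2=3.
Step 37. [r8c4∈{5}] only 5 remains possible at r8c4, so r8c4=5.
Step 38. [r8c7∈{8}] r8c7 is down to just 8 ⇒ r8c7=8.
Step 39. [r3c4∈{1}] r3c4's peers cover all but 1 ⇒ r3c4=1.
Step 40. [r6c2∈{1}] r6c2 is down to just 1 ⇒ r6c2=1.
Step 41. [r1c8∈{5}] r1c8 is down to just 5, so r1c8=5.
Step 42. [r9c8∈{6}] r9c8's peers cover all but 6. So r9c8=6.

Answer: 3 6 1 9 7 4 2 5 8 / 5 2 9 3 6 8 7 4 1 / 7 8 4 1 2 5 6 9 3 / 4 3 7 2 9 1 5 8 6 / 8 9 5 4 3 6 1 7 2 / 6 1 2 8 5 7 9 3 4 / 9 5 3 6 8 2 4 1 7 / 1 7 6 5 4 3 8 2 9 / 2 4 8 7 1 9 3 6 5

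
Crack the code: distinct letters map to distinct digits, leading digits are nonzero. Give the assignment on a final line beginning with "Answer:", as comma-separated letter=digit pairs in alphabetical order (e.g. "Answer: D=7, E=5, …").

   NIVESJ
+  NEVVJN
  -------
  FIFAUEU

Step 1. [col 1: J + N ≡ U (mod 10)] no forcing yet in column 1 (carry-in 0); N=7 is free and consistent — try it. So N=7.
Step 2. [F] F is the leading digit of a 7-digit sum of two 6-digit numbers; the final carry is exactly 1 ⇒ F=1.
Step 3. [col 1: J + N ≡ U (mod 10)] several values work for J in column 1 (J + N ≡ U (mod 10), carry-in 0); try J=3, so J=3.
Step 4. [col 1: J + N ≡ U (mod 10)] column 1 reads J+N+carry(0)=U with J=3, N=7; with digits 1,3,7 already taken and all letters distinct, the only value for U is 0, so U=0.
Step 5. [col 2: S + J ≡ E (mod 10)] no forcing yet in column 2 (carry-in 1); E=6 is free and consistent — try it ⇒ E=6.
Step 6. [col 2: S + J ≡ E (mod 10)] in column 2 we have S+J≡E with carry-in 1; given J=3, E=6 and digits 0,1,3,6,7 already taken and all letters distinct, that pins S to 2. So S=2.
Step 7. [col 3: E + V ≡ U (mod 10)] column 3 reads E+V+carry(0)=U with E=6, U=0; with digits 0,1,2,3,6,7 already taken and all letters distinct, the only value for V is 4 ⇒ V=4.
Step 8. [col 4: V + V ≡ A (mod 10)] from column 4 (V=4, carry-in 1, digits 0,1,2,3,4,6,7 already taken and all letters distinct): A must equal 9 ⇒ A=9.
Step 9. [col 5: I + E ≡ F (mod 10)] column 5 reads I+E+carry(0)=F with E=6, F=1; with digits 0,1,2,3,4,6,7,9 already taken and all letters distinct, the only value for I is 5. So I=5.

Answer: A=9, E=6, F=1, I=5, J=3, N=7, S=2, U=0, V=4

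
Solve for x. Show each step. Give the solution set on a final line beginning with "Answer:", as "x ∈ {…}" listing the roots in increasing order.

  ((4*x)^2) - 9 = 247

Step 1. [((4*x)^2) - 9 = 247] -9 is outermost — add 9 both sides ⇒ sub: (4*x)^2 = 256.
Step 2. [(4*x)^2 = 256] √ both sides: 256 ≥ 0 gives two branches. So sqrt: 4*x = 16 or -16.
Step 3. [4*x = 16 or -16] 4 out front; divide by 4 ⇒ div: x = 4 or -4.

Answer: x ∈ {-4, 4}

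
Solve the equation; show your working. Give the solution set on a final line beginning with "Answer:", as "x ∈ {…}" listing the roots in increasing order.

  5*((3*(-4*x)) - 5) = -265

Step 1. [5*((3*(-4*x)) - 5) = -265] 5·(inner) — divide through by 5. So div: (3*(-4*x)) - 5 = -53.
Step 2. [(3*(-4*x)) - 5 = -53] peel the -5: add 5 from each side ⇒ sub: 3*(-4*x) = -48.
Step 3. [3*(-4*x) = -48] leading coefficient 3: divide by 3. So div: -4*x = -16.
Step 4. [-4*x = -16] -4·(inner) — divide through by -4. So div: x = 4.

Answer: x ∈ {4}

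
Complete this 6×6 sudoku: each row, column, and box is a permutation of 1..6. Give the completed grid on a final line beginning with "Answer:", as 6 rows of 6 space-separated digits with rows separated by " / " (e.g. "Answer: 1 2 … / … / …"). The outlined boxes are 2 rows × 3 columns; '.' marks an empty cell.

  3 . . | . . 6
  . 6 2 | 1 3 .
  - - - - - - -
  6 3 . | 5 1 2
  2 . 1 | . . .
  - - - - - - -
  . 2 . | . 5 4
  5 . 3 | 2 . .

Step 1. [r1c4∈{4}] r1c4's peers cover all but 4 ⇒ r1c4=4.
Step 2. [r4c5∈{4,6}] across col 5, 4 lands solely at r4c5 ⇒ r4c5=4.
Step 3. [r4c4∈{3,6}] in row 4, 6 fits only at r4c4 ⇒ r4c4=6.
Step 4. [r1c2∈{1,5}] 1 has one home in row 1: r1c2. So r1c2=1.
Step 5. [r1c5∈{2}] only 2 remains possible at r1c5. So r1c5=2.
Step 6. [r6c2∈{4}] r6c2 has the single candidate 4. So r6c2=4.
Step 7. [r6c5∈{6}] r6c5's peers cover all but 6 ⇒ r6c5=6.
Step 8. [r2c6∈{5}] only 5 remains possible at r2c6. So r2c6=5.
Step 9. [r4c6∈{3}] r4c6 has the single candidate 3. So r4c6=3.
Step 10. [r2c1∈{4}] r2c1 has the single candidate 4 ⇒ r2c1=4.
Step 11. [r5c3∈{6}] r5c3 has the single candidate 6 ⇒ r5c3=6.
Step 12. [r6c6∈{1}] r6c6's peers cover all but 1 ⇒ r6c6=1.
Step 13. [r1c3∈{5}] only 5 remains possible at r1c3. So r1c3=5.
Step 14. [r3c3∈{4}] nothing but 4 survives at r3c3. So r3c3=4.
Step 15. [r5c1∈{1}] only 1 remains possible at r5c1. So r5c1=1.
Step 16. [r4c2∈{5}] r4c2 has the single candidate 5. So r4c2=5.
Step 17. [r5c4∈{3}] only 3 remains possible at r5c4, so r5c4=3.

Answer: 3 1 5 4 2 6 / 4 6 2 1 3 5 / 6 3 4 5 1 2 / 2 5 1 6 4 3 / 1 2 6 3 5 4 / 5 4 3 2 6 1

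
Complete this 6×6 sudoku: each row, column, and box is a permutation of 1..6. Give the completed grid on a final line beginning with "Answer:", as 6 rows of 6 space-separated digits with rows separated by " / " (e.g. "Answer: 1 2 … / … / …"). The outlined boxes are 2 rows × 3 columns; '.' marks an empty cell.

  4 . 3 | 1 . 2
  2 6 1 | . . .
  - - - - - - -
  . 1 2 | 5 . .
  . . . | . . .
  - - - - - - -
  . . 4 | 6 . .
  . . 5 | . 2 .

Step 1. [r6c2∈{3}] r6c2 has the single candidate 3. So r6c2=3.
Step 2. [r4c3∈{6}] only 6 remains possible at r4c3, so r4c3=6.
Step 3. [r4c2∈{4,5}] col 2 places 4 nowhere but r4c2, so r4c2=4.
Step 4. [r3c6∈{3,4,6}] in col 6, 6 fits only at r3c6 ⇒ r3c6=6.
Step 5. [r5c1∈{1}] r5c1 is down to just 1 ⇒ r5c1=1.
Step 6. [r4c5∈{1,3}] across col 5, 1 lands solely at r4c5, so r4c5=1.
Step 7. [r4c6∈{3}] only 3 remains possible at r4c6, so r4c6=3.
Step 8. [r2c4∈{3,4}] across col 4, 3 lands solely at r2c4 ⇒ r2c4=3.
Step 9. [r5c6∈{5}] only 5 remains possible at r5c6, so r5c6=5.
Step 10. [r2c6∈{4}] r2c6 is down to just 4. So r2c6=4.
Step 11. [r1c5∈{5,6}] r1c5 is the only open cell in row 1 admitting 6. So r1c5=6.
Step 12. [r4c1∈{5}] r4c1 is down to just 5 ⇒ r4c1=5.
Step 13. [r2c5∈{5}] r2c5 is down to just 5. So r2c5=5.
Step 14. [r5c2∈{2}] only 2 remains possible at r5c2, so r5c2=2.
Step 15. [r6c6∈{1}] r6c6 has the single candidate 1. So r6c6=1.
Step 16. [r3c1∈{3}] nothing but 3 survives at r3c1, so r3c1=3.
Step 17. [r6c1∈{6}] r6c1 has the single candidate 6, so r6c1=6.
Step 18. [r4c4∈{2}] r4c4 has the single candidate 2 ⇒ r4c4=2.
Step 19. [r6c4∈{4}] r6c4 is down to just 4 ⇒ r6c4=4.
Step 20. [r1c2∈{5}] only 5 remains possible at r1c2 ⇒ r1c2=5.
Step 21. [r5c5∈{3}] only 3 remains possible at r5c5, so r5c5=3.
Step 22. [r3c5∈{4}] r3c5 is down to just 4. So r3c5=4.

Answer: 4 5 3 1 6 2 / 2 6 1 3 5 4 / 3 1 2 5 4 6 / 5 4 6 2 1 3 / 1 2 4 6 3 5 / 6 3 5 4 2 1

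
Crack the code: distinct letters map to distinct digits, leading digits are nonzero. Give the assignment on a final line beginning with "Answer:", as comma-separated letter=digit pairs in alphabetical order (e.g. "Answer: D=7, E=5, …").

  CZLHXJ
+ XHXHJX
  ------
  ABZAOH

Step 1. [col 1: J + X ≡ H (mod 10)] J=8 is one option consistent with column 1 (J + X ≡ H (mod 10), carry-in 0) — take it. So J=8.
Step 2. [col 1: J + X ≡ H (mod 10)] H=3 is one option consistent with column 1 (J + X ≡ H (mod 10), carry-in 0) — take it ⇒ H=3.
Step 3. [col 1: J + X ≡ H (mod 10)] column 1 reads J+X+carry(0)=H with J=8, H=3; with digits 3,8 already taken and all letters distinct, the only value for X is 5 ⇒ X=5.
Step 4. [col 2: X + J ≡ O (mod 10)] column 2: given X=5, J=8, carry-in 1, and digits 3,5,8 already taken and all letters distinct, X+J≡O (mod 10) forces O=4. So O=4.
Step 5. [col 3: H + H ≡ A (mod 10)] column 3: given H=3, carry-in 1, and digits 3,4,5,8 already taken and all letters distinct, H+H≡A (mod 10) forces A=7. So A=7.
Step 6. [col 4: L + X ≡ Z (mod 10)] several values work for Z in column 4 (L + X ≡ Z (mod 10), carry-in 0); try Z=6. So Z=6.
Step 7. [col 4: L + X ≡ Z (mod 10)] column 4: given X=5, Z=6, carry-in 0, and digits 3,4,5,6,7,8 already taken and all letters distinct, L+X≡Z (mod 10) forces L=1, so L=1.
Step 8. [col 5: Z + H ≡ B (mod 10)] from column 5 (Z=6, H=3, carry-in 0, digits 1,3,4,5,6,7,8 already taken and all letters distinct): B must equal 9. So B=9.
Step 9. [col 6: C + X ≡ A (mod 10)] in column 6 we have C+X≡A with carry-in 0; given X=5, A=7 and digits 1,3,4,5,6,7,8,9 already taken and all letters distinct, that pins C to 2 ⇒ C=2.

Answer: A=7, B=9, C=2, H=3, J=8, L=1, O=4, X=5, Z=6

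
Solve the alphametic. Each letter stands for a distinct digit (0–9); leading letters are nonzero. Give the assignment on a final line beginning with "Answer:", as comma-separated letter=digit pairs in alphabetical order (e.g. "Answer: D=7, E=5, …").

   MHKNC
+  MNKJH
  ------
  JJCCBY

Step 1. [J] the sum has 6 digits but both addends have 5; that extra leading digit J is the final carry, namely 1 ⇒ J=1.
Step 2. [col 1: C + H ≡ Y (mod 10)] several values work for H in column 1 (C + H ≡ Y (mod 10), carry-in 0); try H=9. So H=9.
Step 3. [col 1: C + H ≡ Y (mod 10)] no forcing yet in column 1 (carry-in 0); C=7 is free and consistent — try it, so C=7.
Step 4. [col 1: C + H ≡ Y (mod 10)] column 1 reads C+H+carry(0)=Y with C=7, H=9; with digits 1,7,9 already taken and all letters distinct, the only value for Y is 6. So Y=6.
Step 5. [col 2: N + J ≡ B (mod 10)] no forcing yet in column 2 (carry-in 1); B=0 is free and consistent — try it. So B=0.
Step 6. [col 2: N + J ≡ B (mod 10)] in column 2 we have N+J≡B with carry-in 1; given J=1, B=0 and digits 0,1,6,7,9 already taken and all letters distinct, that pins N to 8, so N=8.
Step 7. [col 3: K + K ≡ C (mod 10)] column 3 reads K+K+carry(1)=C with C=7; with digits 0,1,6,7,8,9 already taken and all letters distinct, the only value for K is 3, so K=3.
Step 8. [col 5: M + M ≡ J (mod 10)] column 5: given J=1, carry-in 1, and digits 0,1,3,6,7,8,9 already taken and all letters distinct, M+M≡J (mod 10) forces M=5, so M=5.

Answer: B=0, C=7, H=9, J=1, K=3, M=5, N=8, Y=6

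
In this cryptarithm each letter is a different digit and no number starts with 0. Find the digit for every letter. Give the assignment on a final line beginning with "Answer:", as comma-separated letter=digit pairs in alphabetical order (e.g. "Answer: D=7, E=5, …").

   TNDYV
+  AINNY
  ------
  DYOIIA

Step 1. [col 1: V + Y ≡ A (mod 10)] column 1 (V + Y ≡ A (mod 10), carry-in 0) doesn't pin V yet; pick V=3 and continue ⇒ V=3.
Step 2. [col 1: V + Y ≡ A (mod 10)] no forcing yet in column 1 (carry-in 0); Y=2 is free and consistent — try it ⇒ Y=2.
Step 3. [D] D is the leading digit of a 6-digit sum of two 5-digit numbers; the final carry is exactly 1. So D=1.
Step 4. [col 1: V + Y ≡ A (mod 10)] column 1: given V=3, Y=2, carry-in 0, and digits 1,2,3 already taken and all letters distinct, V+Y≡A (mod 10) forces A=5 ⇒ A=5.
Step 5. [col 2: Y + N ≡ I (mod 10)] no forcing yet in column 2 (carry-in 0); N=8 is free and consistent — try it. So N=8.
Step 6. [col 2: Y + N ≡ I (mod 10)] column 2 reads Y+N+carry(0)=I with Y=2, N=8; with digits 1,2,3,5,8 already taken and all letters distinct, the only value for I is 0 ⇒ I=0.
Step 7. [col 4: N + I ≡ O (mod 10)] from column 4 (N=8, I=0, carry-in 1, digits 0,1,2,3,5,8 already taken and all letters distinct): O must equal 9, so O=9.
Step 8. [col 5: T + A ≡ Y (mod 10)] column 5 reads T+A+carry(0)=Y with A=5, Y=2; with digits 0,1,2,3,5,8,9 already taken and all letters distinct, the only value for T is 7. So T=7.

Answer: A=5, D=1, I=0, N=8, O=9, T=7, V=3, Y=2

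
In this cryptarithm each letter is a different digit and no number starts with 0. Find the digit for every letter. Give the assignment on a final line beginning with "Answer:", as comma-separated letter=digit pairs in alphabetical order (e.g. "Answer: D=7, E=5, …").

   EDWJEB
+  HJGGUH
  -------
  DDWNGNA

Step 1. [col 1: B + H ≡ A (mod 10)] column 1 (B + H ≡ A (mod 10), carry-in 0) doesn't pin A yet; pick A=7 and continue ⇒ A=7.
Step 2. [D] adding two 6-digit numbers gives at most 6+1 digits, and here it does — D is that final carry and must be 1. So D=1.
Step 3. [col 1: B + H ≡ A (mod 10)] no forcing yet in column 1 (carry-in 0); B=5 is free and consistent — try it, so B=5.
Step 4. [col 1: B + H ≡ A (mod 10)] in column 1 we have B+H≡A with carry-in 0; given B=5, A=7 and digits 1,5,7 already taken and all letters distinct, that pins H to 2, so H=2.
Step 5. [col 2: E + U ≡ N (mod 10)] no forcing yet in column 2 (carry-in 0); E=8 is free and consistent — try it, so E=8.
Step 6. [col 2: E + U ≡ N (mod 10)] column 2 reads E+U+carry(0)=N with E=8; with digits 1,2,5,7,8 already taken and all letters distinct, the only value for U is 6. So U=6.
Step 7. [col 2: E + U ≡ N (mod 10)] column 2: given E=8, U=6, carry-in 0, and digits 1,2,5,6,7,8 already taken and all letters distinct, E+U≡N (mod 10) forces N=4 ⇒ N=4.
Step 8. [col 3: J + G ≡ G (mod 10)] from column 3 (nothing yet, carry-in 1, digits 1,2,4,5,6,7,8 already taken and all letters distinct): J must equal 9, so J=9.
Step 9. [col 3: J + G ≡ G (mod 10)] G=3 is one option consistent with column 3 (J + G ≡ G (mod 10), carry-in 1) — take it. So G=3.
Step 10. [col 4: W + G ≡ N (mod 10)] column 4 reads W+G+carry(1)=N with G=3, N=4; with digits 1,2,3,4,5,6,7,8,9 already taken and all letters distinct, the only value for W is 0, so W=0.

Answer: A=7, B=5, D=1, E=8, G=3, H=2, J=9, N=4, U=6, W=0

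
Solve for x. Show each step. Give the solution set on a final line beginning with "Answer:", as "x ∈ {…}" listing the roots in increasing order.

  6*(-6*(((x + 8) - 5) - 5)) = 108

Step 1. [6*(-6*(((x + 8) - 5) - 5)) = 108] LHS = 6·(…); ÷6 both sides, so div: -6*(((x + 8) - 5) - 5) = 18.
Step 2. [-6*(((x + 8) - 5) - 5) = 18] -6·(inner) — divide through by -6, so div: ((x + 8) - 5) - 5 = -3.
Step 3. [((x + 8) - 5) - 5 = -3] -5 is outermost — add 5 both sides ⇒ sub: (x + 8) - 5 = 2.
Step 4. [(x + 8) - 5 = 2] the outer -5 inverts by adding 5 ⇒ sub: x + 8 = 7.
Step 5. [x + 8 = 7] subtract 8: x sits inside (… + 8). So sub: x = -1.

Answer: x ∈ {-1}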